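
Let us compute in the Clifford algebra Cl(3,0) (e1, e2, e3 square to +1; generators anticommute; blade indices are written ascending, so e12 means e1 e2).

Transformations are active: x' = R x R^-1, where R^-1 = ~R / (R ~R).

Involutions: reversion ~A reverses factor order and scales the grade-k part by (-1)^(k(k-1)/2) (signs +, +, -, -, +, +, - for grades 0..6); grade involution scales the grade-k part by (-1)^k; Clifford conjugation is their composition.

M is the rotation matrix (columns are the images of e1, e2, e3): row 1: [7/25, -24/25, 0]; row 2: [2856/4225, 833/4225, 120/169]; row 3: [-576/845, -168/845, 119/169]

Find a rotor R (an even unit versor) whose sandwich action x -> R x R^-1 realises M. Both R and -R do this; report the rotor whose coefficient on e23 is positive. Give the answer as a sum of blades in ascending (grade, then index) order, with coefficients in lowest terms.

Method: write R = a + b12*e12 + b13*e13 + b23*e23 with a^2 + b12^2 + b13^2 + b23^2 = 1 (so R^-1 = ~R). Expanding the columns R e_j ~R gives tr M = 4a^2 - 1 and, from the antisymmetric part, M21 - M12 = -4a*b12, M13 - M31 = 4a*b13, M32 - M23 = -4a*b23.
Here tr M = 4991/4225, so a^2 = (1 + tr M)/4 = 2304/4225 and a = ±48/65. Taking a = 48/65: M21 - M12 = 6912/4225, M13 - M31 = 576/845, M32 - M23 = -768/845, giving b12 = -36/65, b13 = 3/13, b23 = 4/13, i.e. R = 48/65 - 36/65*e12 + 3/13*e13 + 4/13*e23.
Its e23 coefficient is already positive.
Answer: 48/65 - 36/65*e12 + 3/13*e13 + 4/13*e23. Note: both R and -R realise this M (trace 4991/4225); the covering map identifies them, and the e23-coefficient sign is the tie-breaker.


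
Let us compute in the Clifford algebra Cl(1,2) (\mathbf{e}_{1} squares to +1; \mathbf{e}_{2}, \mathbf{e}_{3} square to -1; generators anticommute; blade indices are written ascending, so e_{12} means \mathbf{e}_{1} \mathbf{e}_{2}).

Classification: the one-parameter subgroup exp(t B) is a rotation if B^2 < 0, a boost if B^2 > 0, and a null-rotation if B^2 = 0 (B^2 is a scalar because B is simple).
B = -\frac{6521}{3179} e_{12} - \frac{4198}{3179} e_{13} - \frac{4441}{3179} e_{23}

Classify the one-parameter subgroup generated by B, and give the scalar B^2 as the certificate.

B^2 term by term: the squares give (-\frac{6521}{3179})^2*(e_{12})^2 + (-\frac{4198}{3179})^2*(e_{13})^2 + (-\frac{4441}{3179})^2*(e_{23})^2 = \frac{42523441}{10106041}*(+1) + \frac{17623204}{10106041}*(+1) + \frac{19722481}{10106041}*(-1) = 4 (each basis 2-blade squares to minus the product of its generators' squares); cross terms between blades sharing an index anticommute and cancel. So B^2 = 4.
Answer: boost, certificate B^2 = 4. Key observation: B^2 = 4 is a conjugation invariant, so its sign decides the class regardless of the surface form of B.


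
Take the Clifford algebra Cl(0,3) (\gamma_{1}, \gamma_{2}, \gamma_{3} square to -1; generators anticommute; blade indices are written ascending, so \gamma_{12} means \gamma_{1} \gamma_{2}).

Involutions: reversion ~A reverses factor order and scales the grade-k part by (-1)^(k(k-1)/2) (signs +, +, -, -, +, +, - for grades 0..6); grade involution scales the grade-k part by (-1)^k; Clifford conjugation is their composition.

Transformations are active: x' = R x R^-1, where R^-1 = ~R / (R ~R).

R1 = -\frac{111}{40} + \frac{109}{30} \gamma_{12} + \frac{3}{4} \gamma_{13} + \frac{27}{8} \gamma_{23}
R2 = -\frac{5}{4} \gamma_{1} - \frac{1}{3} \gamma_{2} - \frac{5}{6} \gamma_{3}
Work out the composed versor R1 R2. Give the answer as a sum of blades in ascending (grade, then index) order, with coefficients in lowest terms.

Distribute over the terms of R2 (each basis-blade product reordered to ascending indices, repeated generators contracted through their squares):
R1 (-\frac{5}{4} \gamma_{1}) = \frac{111}{32} \gamma_{1} - \frac{109}{24} \gamma_{2} - \frac{15}{16} \gamma_{3} - \frac{135}{32} \gamma_{123}
R1 (-\frac{1}{3} \gamma_{2}) = \frac{109}{90} \gamma_{1} + \frac{37}{40} \gamma_{2} - \frac{9}{8} \gamma_{3} + \frac{1}{4} \gamma_{123}
R1 (-\frac{5}{6} \gamma_{3}) = \frac{5}{8} \gamma_{1} + \frac{45}{16} \gamma_{2} + \frac{37}{16} \gamma_{3} - \frac{109}{36} \gamma_{123}
Summing the partial products and collecting blades:
Answer: \frac{7639}{1440} \gamma_{1} - \frac{193}{240} \gamma_{2} + \frac{1}{4} \gamma_{3} - \frac{2015}{288} \gamma_{123}


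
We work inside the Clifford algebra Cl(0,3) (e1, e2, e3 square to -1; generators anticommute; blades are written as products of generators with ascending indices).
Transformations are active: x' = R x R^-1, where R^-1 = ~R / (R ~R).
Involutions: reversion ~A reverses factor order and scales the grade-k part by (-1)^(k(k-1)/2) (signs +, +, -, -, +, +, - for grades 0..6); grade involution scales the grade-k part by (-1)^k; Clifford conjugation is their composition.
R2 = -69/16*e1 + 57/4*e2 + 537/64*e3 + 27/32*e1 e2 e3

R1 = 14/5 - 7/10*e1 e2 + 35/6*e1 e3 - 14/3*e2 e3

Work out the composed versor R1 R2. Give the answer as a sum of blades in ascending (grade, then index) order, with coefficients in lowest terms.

Distribute over the terms of R1 (each basis-blade product reordered to ascending indices, repeated generators contracted through their squares):
(14/5) R2 = -483/40*e1 + 399/10*e2 + 3759/160*e3 + 189/80*e1 e2 e3
(-7/10*e1 e2) R2 = 399/40*e1 + 483/160*e2 + 189/320*e3 - 3759/640*e1 e2 e3
(35/6*e1 e3) R2 = -6265/128*e1 + 315/64*e2 - 805/32*e3 - 665/8*e1 e2 e3
(-14/3*e2 e3) R2 = 63/16*e1 + 1253/32*e2 - 133/2*e3 + 161/8*e1 e2 e3
Summing the partial products and collecting blades:
Answer: -30149/640*e1 + 27839/320*e2 - 21623/320*e3 - 42567/640*e1 e2 e3


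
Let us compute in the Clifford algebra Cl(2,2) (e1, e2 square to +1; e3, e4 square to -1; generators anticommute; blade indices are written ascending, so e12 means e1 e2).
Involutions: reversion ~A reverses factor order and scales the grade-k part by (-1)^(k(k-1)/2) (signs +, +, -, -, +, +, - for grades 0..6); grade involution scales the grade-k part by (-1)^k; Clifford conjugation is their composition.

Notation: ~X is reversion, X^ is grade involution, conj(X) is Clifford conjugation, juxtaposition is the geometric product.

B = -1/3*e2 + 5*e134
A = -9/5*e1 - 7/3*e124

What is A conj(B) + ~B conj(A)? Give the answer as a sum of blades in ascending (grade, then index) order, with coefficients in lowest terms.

first term: -3/5*e12 + 7/9*e14 - 35/3*e23 - 9*e34
second term: 3/5*e12 - 7/9*e14 - 35/3*e23 - 9*e34
Answer: -70/3*e23 - 18*e34


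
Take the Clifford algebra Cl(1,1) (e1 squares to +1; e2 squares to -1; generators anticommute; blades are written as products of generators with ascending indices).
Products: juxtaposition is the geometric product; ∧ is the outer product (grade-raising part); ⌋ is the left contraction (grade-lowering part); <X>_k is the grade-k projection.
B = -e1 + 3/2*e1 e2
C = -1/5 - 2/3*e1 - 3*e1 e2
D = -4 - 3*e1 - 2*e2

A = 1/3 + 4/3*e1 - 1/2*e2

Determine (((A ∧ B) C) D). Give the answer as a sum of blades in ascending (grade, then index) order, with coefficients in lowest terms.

step 1: -1/3*e1
step 2: 2/9 + 1/15*e1 + e2
step 3: 41/45 - 14/15*e1 - 40/9*e2 + 43/15*e1 e2
Answer: 41/45 - 14/15*e1 - 40/9*e2 + 43/15*e1 e2


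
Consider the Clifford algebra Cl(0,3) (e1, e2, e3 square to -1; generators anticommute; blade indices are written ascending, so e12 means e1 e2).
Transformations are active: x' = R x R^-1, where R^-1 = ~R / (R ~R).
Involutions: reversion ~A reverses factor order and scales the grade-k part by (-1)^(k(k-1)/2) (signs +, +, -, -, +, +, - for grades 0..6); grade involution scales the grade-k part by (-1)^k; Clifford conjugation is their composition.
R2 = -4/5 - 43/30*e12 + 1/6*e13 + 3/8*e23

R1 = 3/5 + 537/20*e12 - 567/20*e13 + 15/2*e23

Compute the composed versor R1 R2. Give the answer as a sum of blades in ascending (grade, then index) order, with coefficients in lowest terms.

Distribute over the terms of R1 (each basis-blade product reordered to ascending indices, repeated generators contracted through their squares):
(3/5) R2 = -12/25 - 43/50*e12 + 1/10*e13 + 9/40*e23
(537/20*e12) R2 = 7697/200 - 537/25*e12 - 1611/160*e13 + 179/40*e23
(-567/20*e13) R2 = 189/40 - 1701/160*e12 + 567/25*e13 - 8127/200*e23
(15/2*e23) R2 = -45/16 - 5/4*e12 - 43/4*e13 - 6*e23
Summing the partial products and collecting blades:
Answer: 15967/400 - 27377/800*e12 + 1569/800*e13 - 8387/200*e23


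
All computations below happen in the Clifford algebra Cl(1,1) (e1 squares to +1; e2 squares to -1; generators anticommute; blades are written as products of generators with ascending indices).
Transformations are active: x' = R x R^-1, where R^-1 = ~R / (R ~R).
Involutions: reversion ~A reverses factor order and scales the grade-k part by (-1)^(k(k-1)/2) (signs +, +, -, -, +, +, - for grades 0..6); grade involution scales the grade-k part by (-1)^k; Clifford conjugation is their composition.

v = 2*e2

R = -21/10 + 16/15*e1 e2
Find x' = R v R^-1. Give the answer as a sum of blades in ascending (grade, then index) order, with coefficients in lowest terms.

~R = -21/10 - 16/15*e1 e2, and R ~R = 589/180, so R^-1 = ~R / (589/180).
R v = -32/15*e1 - 21/5*e2
Answer: 8064/2945*e1 + 9986/2945*e2


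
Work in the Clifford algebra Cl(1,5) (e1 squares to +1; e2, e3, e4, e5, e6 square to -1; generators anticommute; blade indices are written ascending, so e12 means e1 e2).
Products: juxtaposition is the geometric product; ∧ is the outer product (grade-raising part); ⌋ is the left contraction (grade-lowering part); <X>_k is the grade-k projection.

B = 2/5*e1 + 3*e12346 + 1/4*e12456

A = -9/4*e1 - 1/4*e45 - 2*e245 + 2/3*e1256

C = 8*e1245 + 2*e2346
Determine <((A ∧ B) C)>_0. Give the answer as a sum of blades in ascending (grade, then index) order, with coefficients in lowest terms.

step 1: -1/10*e145 + 4/5*e1245
step 2: -32/5 + 4/5*e2 - 8/5*e1356 - 1/5*e12356
step 3: -32/5
Answer: -32/5


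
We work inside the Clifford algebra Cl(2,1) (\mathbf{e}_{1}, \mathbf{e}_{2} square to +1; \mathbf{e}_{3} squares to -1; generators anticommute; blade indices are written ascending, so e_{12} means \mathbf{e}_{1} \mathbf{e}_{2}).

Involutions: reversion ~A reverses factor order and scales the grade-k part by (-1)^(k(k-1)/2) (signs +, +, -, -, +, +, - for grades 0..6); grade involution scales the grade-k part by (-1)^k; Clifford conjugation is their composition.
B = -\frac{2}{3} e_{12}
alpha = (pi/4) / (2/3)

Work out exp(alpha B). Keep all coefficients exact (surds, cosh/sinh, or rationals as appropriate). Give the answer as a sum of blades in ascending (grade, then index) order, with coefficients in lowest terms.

B^2 = (-\frac{2}{3})^2*(e_{12})^2 = \frac{4}{9}*(-1) = -\frac{4}{9} (a basis 2-blade squares to minus the product of its generators' squares).
B^2 = -\frac{4}{9} — B^2 < 0, so the exponential closes trigonometrically: l = \frac{2}{3}, alpha*l = \frac{\pi}{4}, so exp(alpha B) = cos(\frac{\pi}{4}) + (sin(\frac{\pi}{4})/(\frac{2}{3}))*B = \frac{\sqrt{2}}{2} + (\frac{3 \sqrt{2}}{4})*B.
Answer: \frac{\sqrt{2}}{2} - \frac{\sqrt{2}}{2} e_{12}


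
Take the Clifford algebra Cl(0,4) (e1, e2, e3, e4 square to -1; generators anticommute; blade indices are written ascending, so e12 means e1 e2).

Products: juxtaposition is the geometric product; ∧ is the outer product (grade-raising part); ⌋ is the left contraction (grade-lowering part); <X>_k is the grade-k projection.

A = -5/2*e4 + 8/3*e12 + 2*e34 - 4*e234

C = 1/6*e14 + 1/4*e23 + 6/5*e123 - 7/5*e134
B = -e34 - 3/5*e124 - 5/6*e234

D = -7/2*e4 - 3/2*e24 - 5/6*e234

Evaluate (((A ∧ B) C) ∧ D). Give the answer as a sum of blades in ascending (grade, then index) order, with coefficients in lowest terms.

step 1: -8/3*e1234
step 2: -56/15*e2 + 16/5*e4 + 2/3*e14 + 4/9*e23
step 3: 196/15*e24 - 14/9*e234
Answer: 196/15*e24 - 14/9*e234


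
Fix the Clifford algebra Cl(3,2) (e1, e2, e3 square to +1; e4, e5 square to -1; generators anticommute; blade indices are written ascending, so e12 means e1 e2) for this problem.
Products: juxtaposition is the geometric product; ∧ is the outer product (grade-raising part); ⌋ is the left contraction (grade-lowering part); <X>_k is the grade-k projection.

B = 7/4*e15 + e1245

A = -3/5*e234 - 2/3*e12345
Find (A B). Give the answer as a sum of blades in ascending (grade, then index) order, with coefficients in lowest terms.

step 1: -2/3*e3 - 3/5*e135 + 7/6*e234 + 21/20*e12345
Answer: -2/3*e3 - 3/5*e135 + 7/6*e234 + 21/20*e12345


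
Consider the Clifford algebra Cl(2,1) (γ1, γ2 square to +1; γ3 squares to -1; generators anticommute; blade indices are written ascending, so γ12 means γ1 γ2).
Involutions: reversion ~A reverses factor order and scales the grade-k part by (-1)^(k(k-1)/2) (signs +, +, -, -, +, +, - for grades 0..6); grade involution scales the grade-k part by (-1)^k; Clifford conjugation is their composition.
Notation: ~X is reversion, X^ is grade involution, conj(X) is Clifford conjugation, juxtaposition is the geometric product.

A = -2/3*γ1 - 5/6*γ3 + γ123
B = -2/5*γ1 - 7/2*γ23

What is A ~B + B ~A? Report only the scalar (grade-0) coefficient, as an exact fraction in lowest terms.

first term: 4/15 + 7/2*γ1 - 35/12*γ2 - 1/3*γ13 - 2/5*γ23 - 7/3*γ123
second term: 4/15 + 7/2*γ1 - 35/12*γ2 + 1/3*γ13 + 2/5*γ23 + 7/3*γ123
Answer: 8/15


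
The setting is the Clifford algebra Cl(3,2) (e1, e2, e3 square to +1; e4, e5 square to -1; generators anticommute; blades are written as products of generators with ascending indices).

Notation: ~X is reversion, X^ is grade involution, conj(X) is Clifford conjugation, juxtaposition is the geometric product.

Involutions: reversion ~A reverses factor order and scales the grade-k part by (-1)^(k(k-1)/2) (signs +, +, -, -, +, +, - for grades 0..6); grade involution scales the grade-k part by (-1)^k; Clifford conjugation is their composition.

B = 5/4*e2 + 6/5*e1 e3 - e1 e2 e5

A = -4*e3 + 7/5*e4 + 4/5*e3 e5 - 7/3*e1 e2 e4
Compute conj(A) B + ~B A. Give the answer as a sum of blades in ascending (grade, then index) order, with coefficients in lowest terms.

first term: -24/5*e1 + 35/12*e1 e4 + 24/25*e1 e5 - 5*e2 e3 + 7/4*e2 e4 - 7/3*e4 e5 - 4/5*e1 e2 e3 - 42/25*e1 e3 e4 + 14/5*e2 e3 e4 - e2 e3 e5 - 4*e1 e2 e3 e5 + 7/5*e1 e2 e4 e5
second term: 24/5*e1 + 35/12*e1 e4 - 24/25*e1 e5 - 5*e2 e3 + 7/4*e2 e4 - 7/3*e4 e5 + 4/5*e1 e2 e3 - 42/25*e1 e3 e4 + 14/5*e2 e3 e4 + e2 e3 e5 + 4*e1 e2 e3 e5 - 7/5*e1 e2 e4 e5
Answer: 35/6*e1 e4 - 10*e2 e3 + 7/2*e2 e4 - 14/3*e4 e5 - 84/25*e1 e3 e4 + 28/5*e2 e3 e4


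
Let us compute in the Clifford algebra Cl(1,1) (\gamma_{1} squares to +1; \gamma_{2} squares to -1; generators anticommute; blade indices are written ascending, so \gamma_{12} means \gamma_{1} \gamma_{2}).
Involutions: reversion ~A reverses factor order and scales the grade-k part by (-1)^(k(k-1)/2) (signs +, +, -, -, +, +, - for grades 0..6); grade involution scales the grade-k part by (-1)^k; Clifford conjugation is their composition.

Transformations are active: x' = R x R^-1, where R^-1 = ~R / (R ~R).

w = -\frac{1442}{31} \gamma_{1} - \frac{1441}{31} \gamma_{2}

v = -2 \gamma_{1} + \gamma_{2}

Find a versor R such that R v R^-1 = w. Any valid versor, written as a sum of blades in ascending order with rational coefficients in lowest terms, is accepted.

Reasoning: v^2 = w^2 = 3 since conjugation preserves the quadratic form; R = v + w = -\frac{1504}{31} \gamma_{1} - \frac{1410}{31} \gamma_{2} is then valid when invertible, keeping its own part and reversing (v - w)/2.
Answer: -\frac{1504}{31} \gamma_{1} - \frac{1410}{31} \gamma_{2}


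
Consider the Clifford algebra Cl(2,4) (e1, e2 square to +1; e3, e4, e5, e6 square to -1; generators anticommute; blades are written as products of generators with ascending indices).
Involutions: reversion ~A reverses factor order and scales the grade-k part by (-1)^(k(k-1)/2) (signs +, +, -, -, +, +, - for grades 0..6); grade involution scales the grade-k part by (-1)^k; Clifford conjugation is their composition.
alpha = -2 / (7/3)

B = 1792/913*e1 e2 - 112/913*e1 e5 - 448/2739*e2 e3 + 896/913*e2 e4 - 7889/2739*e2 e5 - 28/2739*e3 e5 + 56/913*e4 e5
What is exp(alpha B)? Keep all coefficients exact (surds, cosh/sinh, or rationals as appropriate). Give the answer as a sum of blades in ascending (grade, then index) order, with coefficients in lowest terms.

B^2 term by term: the squares give (1792/913)^2*(e1 e2)^2 + (-112/913)^2*(e1 e5)^2 + (-448/2739)^2*(e2 e3)^2 + (896/913)^2*(e2 e4)^2 + (-7889/2739)^2*(e2 e5)^2 + (-28/2739)^2*(e3 e5)^2 + (56/913)^2*(e4 e5)^2 = 3211264/833569*(-1) + 12544/833569*(+1) + 200704/7502121*(+1) + 802816/833569*(+1) + 62236321/7502121*(+1) + 784/7502121*(-1) + 3136/833569*(-1) = 49/9 (each basis 2-blade squares to minus the product of its generators' squares); cross terms between blades sharing an index anticommute and cancel; the commuting (index-disjoint) pairs give grade-4 terms 2*c*c'*(blade product), which cancel blade by blade — e1 e2 e3 e5: -100352/2500707 + 100352/2500707 = 0; e1 e2 e4 e5: 200704/833569 - 200704/833569 = 0; e2 e3 e4 e5: -50176/2500707 + 50176/2500707 = 0 — confirming B is simple. So B^2 = 49/9.
B^2 = 49/9 — since the square is positive, the closed form is hyperbolic: l = 7/3, alpha*l = -2, so exp(alpha B) = cosh(-2) + (sinh(-2)/(7/3))*B = cosh(2) + (-3*sinh(2)/7)*B.
Answer: cosh(2) - 768*sinh(2)/913*e1 e2 + 48*sinh(2)/913*e1 e5 + 64*sinh(2)/913*e2 e3 - 384*sinh(2)/913*e2 e4 + 1127*sinh(2)/913*e2 e5 + 4*sinh(2)/913*e3 e5 - 24*sinh(2)/913*e4 e5


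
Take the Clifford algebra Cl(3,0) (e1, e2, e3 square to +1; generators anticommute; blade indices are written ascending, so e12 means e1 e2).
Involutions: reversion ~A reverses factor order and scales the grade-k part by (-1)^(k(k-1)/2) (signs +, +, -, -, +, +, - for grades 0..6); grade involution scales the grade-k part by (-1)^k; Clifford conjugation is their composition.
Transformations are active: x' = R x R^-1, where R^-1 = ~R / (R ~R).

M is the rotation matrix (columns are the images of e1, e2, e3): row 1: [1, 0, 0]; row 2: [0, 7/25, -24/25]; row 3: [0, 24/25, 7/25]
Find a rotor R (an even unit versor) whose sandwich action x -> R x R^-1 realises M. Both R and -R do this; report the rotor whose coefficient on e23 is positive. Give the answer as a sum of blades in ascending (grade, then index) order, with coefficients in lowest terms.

Method: write R = a + b12*e12 + b13*e13 + b23*e23 with a^2 + b12^2 + b13^2 + b23^2 = 1 (so R^-1 = ~R). Expanding the columns R e_j ~R gives tr M = 4a^2 - 1 and, from the antisymmetric part, M21 - M12 = -4a*b12, M13 - M31 = 4a*b13, M32 - M23 = -4a*b23.
Here tr M = 39/25, so a^2 = (1 + tr M)/4 = 16/25 and a = ±4/5. Taking a = 4/5: M21 - M12 = 0, M13 - M31 = 0, M32 - M23 = 48/25, giving b12 = 0, b13 = 0, b23 = -3/5, i.e. R = 4/5 - 3/5*e23.
Its e23 coefficient is negative, so report the other preimage -R.
Answer: -4/5 + 3/5*e23. Recall the cover is two-to-one: with M of trace 39/25, both preimages act alike, and the stated e23 sign chooses the sheet.


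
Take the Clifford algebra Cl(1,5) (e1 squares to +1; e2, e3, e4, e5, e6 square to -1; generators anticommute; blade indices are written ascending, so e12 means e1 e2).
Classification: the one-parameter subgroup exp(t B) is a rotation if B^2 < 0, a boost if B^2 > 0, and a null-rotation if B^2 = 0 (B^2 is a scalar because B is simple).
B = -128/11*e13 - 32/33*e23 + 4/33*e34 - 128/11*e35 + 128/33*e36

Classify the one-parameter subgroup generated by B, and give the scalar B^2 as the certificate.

B^2 term by term: the squares give (-128/11)^2*(e13)^2 + (-32/33)^2*(e23)^2 + (4/33)^2*(e34)^2 + (-128/11)^2*(e35)^2 + (128/33)^2*(e36)^2 = 16384/121*(+1) + 1024/1089*(-1) + 16/1089*(-1) + 16384/121*(-1) + 16384/1089*(-1) = -16 (each basis 2-blade squares to minus the product of its generators' squares); cross terms between blades sharing an index anticommute and cancel. So B^2 = -16.
Answer: rotation, certificate B^2 = -16. Note: conjugating B changes its blade decomposition but never the scalar B^2 = -16, whose sign settles the classification.


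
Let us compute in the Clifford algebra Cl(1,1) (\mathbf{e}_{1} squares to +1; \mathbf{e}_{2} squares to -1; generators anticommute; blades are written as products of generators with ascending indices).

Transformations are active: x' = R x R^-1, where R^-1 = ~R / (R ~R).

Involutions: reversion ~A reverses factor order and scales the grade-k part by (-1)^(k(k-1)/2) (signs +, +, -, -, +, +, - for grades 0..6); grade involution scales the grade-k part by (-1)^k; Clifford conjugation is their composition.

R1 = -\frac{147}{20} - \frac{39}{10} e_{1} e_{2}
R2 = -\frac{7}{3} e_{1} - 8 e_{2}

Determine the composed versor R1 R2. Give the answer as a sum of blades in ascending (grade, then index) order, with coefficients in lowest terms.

Distribute over the terms of R1 (each basis-blade product reordered to ascending indices, repeated generators contracted through their squares):
(-\frac{147}{20}) R2 = \frac{343}{20} e_{1} + \frac{294}{5} e_{2}
(-\frac{39}{10} e_{1} e_{2}) R2 = -\frac{156}{5} e_{1} - \frac{91}{10} e_{2}
Summing the partial products and collecting blades:
Answer: -\frac{281}{20} e_{1} + \frac{497}{10} e_{2}


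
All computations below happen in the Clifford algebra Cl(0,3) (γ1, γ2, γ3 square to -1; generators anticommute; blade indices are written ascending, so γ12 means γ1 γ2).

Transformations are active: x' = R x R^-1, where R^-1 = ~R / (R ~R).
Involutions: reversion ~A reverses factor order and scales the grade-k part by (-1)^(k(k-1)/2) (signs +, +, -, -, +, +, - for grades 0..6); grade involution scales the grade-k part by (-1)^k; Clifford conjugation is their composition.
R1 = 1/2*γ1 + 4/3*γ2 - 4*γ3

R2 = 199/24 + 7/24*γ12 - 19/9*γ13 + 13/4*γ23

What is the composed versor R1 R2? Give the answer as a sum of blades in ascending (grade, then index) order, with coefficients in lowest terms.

Distribute over the terms of R1 (each basis-blade product reordered to ascending indices, repeated generators contracted through their squares):
(1/2*γ1) R2 = 199/48*γ1 - 7/48*γ2 + 19/18*γ3 + 13/8*γ123
(4/3*γ2) R2 = 7/18*γ1 + 199/18*γ2 - 13/3*γ3 + 76/27*γ123
(-4*γ3) R2 = 76/9*γ1 - 13*γ2 - 199/6*γ3 - 7/6*γ123
Summing the partial products and collecting blades:
Answer: 623/48*γ1 - 301/144*γ2 - 328/9*γ3 + 707/216*γ123


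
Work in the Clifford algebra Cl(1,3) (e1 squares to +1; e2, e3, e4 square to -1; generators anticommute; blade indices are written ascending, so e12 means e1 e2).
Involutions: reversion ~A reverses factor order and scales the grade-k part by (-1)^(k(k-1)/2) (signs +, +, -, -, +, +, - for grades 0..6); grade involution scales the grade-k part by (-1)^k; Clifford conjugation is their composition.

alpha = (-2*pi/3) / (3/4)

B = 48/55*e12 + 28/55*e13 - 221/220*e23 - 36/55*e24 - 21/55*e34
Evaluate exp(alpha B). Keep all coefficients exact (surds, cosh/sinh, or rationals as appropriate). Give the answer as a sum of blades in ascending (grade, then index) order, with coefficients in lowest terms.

B^2 term by term: the squares give (48/55)^2*(e12)^2 + (28/55)^2*(e13)^2 + (-221/220)^2*(e23)^2 + (-36/55)^2*(e24)^2 + (-21/55)^2*(e34)^2 = 2304/3025*(+1) + 784/3025*(+1) + 48841/48400*(-1) + 1296/3025*(-1) + 441/3025*(-1) = -9/16 (each basis 2-blade squares to minus the product of its generators' squares); cross terms between blades sharing an index anticommute and cancel; the commuting (index-disjoint) pairs give grade-4 terms 2*c*c'*(blade product), which cancel blade by blade — e1234: -2016/3025 + 2016/3025 = 0 — confirming B is simple. So B^2 = -9/16.
B^2 = -9/16 — since the square is negative, the closed form is circular: l = 3/4, alpha*l = -2*pi/3, so exp(alpha B) = cos(-2*pi/3) + (sin(-2*pi/3)/(3/4))*B = -1/2 + (-2*sqrt(3)/3)*B.
Answer: -1/2 - 32*sqrt(3)/55*e12 - 56*sqrt(3)/165*e13 + 221*sqrt(3)/330*e23 + 24*sqrt(3)/55*e24 + 14*sqrt(3)/55*e34


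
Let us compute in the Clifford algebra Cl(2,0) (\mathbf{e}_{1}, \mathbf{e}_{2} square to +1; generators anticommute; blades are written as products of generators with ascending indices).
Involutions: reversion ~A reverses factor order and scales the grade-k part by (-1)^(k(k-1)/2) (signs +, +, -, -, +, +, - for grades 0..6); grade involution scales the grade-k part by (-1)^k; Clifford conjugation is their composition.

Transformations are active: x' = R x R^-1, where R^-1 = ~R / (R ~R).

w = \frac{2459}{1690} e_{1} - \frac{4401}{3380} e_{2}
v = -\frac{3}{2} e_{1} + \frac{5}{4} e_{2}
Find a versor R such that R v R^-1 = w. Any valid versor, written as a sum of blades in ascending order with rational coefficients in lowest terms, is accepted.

Construction: equal norms (both \frac{61}{16}) license R = v + w = -\frac{38}{845} e_{1} - \frac{44}{845} e_{2} — nothing changes along that direction, while (v - w)/2 changes sign, so v maps onto w.
Answer: -\frac{38}{845} e_{1} - \frac{44}{845} e_{2}


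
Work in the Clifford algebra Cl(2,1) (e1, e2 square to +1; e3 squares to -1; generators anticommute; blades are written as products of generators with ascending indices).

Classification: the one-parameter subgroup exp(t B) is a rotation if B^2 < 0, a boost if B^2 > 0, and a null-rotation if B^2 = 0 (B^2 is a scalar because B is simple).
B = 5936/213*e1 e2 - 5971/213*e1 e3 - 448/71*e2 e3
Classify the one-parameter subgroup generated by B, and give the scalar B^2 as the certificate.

B^2 term by term: the squares give (5936/213)^2*(e1 e2)^2 + (-5971/213)^2*(e1 e3)^2 + (-448/71)^2*(e2 e3)^2 = 35236096/45369*(-1) + 35652841/45369*(+1) + 200704/5041*(+1) = 49 (each basis 2-blade squares to minus the product of its generators' squares); cross terms between blades sharing an index anticommute and cancel. So B^2 = 49.
Answer: boost, certificate B^2 = 49. The class reads off the invariant scalar 49 directly.


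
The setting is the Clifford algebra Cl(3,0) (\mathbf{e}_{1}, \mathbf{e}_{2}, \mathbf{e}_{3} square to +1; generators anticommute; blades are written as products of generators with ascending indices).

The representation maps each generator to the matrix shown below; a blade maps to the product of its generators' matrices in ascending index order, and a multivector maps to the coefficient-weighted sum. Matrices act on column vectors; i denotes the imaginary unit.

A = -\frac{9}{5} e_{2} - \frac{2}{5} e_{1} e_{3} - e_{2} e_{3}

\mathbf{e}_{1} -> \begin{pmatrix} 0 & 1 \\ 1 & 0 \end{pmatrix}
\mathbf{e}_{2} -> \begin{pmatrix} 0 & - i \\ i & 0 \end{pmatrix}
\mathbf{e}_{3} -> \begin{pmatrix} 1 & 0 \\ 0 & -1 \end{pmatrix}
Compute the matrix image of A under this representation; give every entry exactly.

Bivector images (products of the table entries): rho(e_{1} e_{3}) = rho(\mathbf{e}_{1})rho(\mathbf{e}_{3}) = \begin{pmatrix} 0 & -1 \\ 1 & 0 \end{pmatrix}; rho(e_{2} e_{3}) = rho(\mathbf{e}_{2})rho(\mathbf{e}_{3}) = \begin{pmatrix} 0 & i \\ i & 0 \end{pmatrix}.
M = (-\frac{9}{5})*rho(e_{2}) + (-\frac{2}{5})*rho(e_{1} e_{3}) + (-1)*rho(e_{2} e_{3}), summed entrywise:
Answer: \begin{pmatrix} 0 & \frac{2}{5} + \frac{4 i}{5} \\ - \frac{2}{5} - \frac{14 i}{5} & 0 \end{pmatrix}


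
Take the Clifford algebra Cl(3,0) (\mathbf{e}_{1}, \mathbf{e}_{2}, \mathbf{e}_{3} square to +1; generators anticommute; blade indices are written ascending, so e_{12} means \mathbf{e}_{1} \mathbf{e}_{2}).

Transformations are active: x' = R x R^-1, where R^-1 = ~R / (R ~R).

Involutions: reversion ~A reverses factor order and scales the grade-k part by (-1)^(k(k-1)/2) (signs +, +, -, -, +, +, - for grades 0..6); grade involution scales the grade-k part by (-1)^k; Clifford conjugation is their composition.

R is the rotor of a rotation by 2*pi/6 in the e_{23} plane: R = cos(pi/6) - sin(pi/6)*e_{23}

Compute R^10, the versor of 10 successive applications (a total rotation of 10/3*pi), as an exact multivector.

Because a rotor carries half the rotation angle, composing 10 copies of this e_{23}-plane rotor multiplies the phase: 10*(pi/6) = \frac{5 \pi}{3}, hence R^10 = cos(\frac{5 \pi}{3}) - sin(\frac{5 \pi}{3})*e_{23}.
cos(\frac{5 \pi}{3}) = \frac{1}{2} and sin(\frac{5 \pi}{3}) = - \frac{\sqrt{3}}{2}, so R^10 = \frac{1}{2} + \frac{\sqrt{3}}{2} e_{23}. The net rotation is 4/3*pi (after discarding 1 full turn, each of which contributes a factor -1 to the rotor); the rotor keeps the half-angle phase exactly.
Answer: \frac{1}{2} + \frac{\sqrt{3}}{2} e_{23}


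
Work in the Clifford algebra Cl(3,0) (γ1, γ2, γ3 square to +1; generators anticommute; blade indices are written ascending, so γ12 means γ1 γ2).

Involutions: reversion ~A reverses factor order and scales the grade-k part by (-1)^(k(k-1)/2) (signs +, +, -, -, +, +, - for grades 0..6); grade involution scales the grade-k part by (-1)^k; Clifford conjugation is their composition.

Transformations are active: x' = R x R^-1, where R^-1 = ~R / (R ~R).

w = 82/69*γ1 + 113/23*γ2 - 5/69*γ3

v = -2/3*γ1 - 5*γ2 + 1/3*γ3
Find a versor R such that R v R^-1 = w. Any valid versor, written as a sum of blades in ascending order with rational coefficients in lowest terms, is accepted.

Why this works: both vectors square to 230/9, so q(v) = q(w) and R = v + w = 12/23*γ1 - 2/23*γ2 + 6/23*γ3 carries v to w — its own direction survives, the complement (v - w)/2 flips.
Answer: 12/23*γ1 - 2/23*γ2 + 6/23*γ3


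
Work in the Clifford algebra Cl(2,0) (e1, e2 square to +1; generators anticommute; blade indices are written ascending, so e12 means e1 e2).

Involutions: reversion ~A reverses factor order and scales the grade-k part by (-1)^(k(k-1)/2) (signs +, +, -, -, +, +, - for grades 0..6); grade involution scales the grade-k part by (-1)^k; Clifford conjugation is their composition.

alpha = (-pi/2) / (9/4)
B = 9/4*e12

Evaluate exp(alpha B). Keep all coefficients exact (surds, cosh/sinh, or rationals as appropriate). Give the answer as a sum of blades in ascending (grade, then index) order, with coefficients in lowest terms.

B^2 = (9/4)^2*(e12)^2 = 81/16*(-1) = -81/16 (a basis 2-blade squares to minus the product of its generators' squares).
B^2 = -81/16 — B^2 < 0, so the exponential closes trigonometrically: l = 9/4, alpha*l = -pi/2, so exp(alpha B) = cos(-pi/2) + (sin(-pi/2)/(9/4))*B = 0 + (-4/9)*B.
Answer: -e12


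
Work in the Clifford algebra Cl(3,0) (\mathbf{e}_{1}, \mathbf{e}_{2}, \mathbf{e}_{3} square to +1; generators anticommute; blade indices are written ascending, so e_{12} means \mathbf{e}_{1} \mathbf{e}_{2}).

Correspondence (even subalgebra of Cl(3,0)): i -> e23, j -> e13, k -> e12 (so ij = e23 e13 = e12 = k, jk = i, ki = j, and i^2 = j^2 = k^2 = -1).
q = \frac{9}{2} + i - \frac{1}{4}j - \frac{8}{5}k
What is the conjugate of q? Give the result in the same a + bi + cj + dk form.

In blades: q = \frac{9}{2} - \frac{8}{5} e_{12} - \frac{1}{4} e_{13} + e_{23}.
Quaternion conjugation is reversion on the even subalgebra: the scalar is fixed and every grade-2 blade flips sign, giving \frac{9}{2} + \frac{8}{5} e_{12} + \frac{1}{4} e_{13} - e_{23}; translating back:
Answer: \frac{9}{2} - i + \frac{1}{4}j + \frac{8}{5}k


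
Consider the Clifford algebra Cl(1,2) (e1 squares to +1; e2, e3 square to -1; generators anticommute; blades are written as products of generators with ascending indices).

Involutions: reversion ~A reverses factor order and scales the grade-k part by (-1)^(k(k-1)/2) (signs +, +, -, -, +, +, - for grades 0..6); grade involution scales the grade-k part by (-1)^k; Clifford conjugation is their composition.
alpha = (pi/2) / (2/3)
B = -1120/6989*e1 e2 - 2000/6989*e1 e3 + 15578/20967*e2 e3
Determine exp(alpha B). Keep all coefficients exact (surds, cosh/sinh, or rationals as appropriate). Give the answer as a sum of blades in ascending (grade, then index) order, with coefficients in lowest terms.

B^2 term by term: the squares give (-1120/6989)^2*(e1 e2)^2 + (-2000/6989)^2*(e1 e3)^2 + (15578/20967)^2*(e2 e3)^2 = 1254400/48846121*(+1) + 4000000/48846121*(+1) + 242674084/439615089*(-1) = -4/9 (each basis 2-blade squares to minus the product of its generators' squares); cross terms between blades sharing an index anticommute and cancel. So B^2 = -4/9.
B^2 = -4/9 — since the square is negative, the closed form is circular: l = 2/3, alpha*l = pi/2, so exp(alpha B) = cos(pi/2) + (sin(pi/2)/(2/3))*B = 0 + (3/2)*B.
Answer: -1680/6989*e1 e2 - 3000/6989*e1 e3 + 7789/6989*e2 e3


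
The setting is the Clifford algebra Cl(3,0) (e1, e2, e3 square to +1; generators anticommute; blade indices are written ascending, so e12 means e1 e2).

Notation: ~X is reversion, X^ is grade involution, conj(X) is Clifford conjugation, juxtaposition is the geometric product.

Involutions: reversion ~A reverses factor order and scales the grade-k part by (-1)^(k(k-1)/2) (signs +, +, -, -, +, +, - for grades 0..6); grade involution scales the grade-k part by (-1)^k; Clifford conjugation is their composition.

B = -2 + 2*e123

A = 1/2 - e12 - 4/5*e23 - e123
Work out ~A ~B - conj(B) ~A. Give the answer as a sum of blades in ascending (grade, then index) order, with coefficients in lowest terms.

first term: 1 + 8/5*e1 + 2*e3 - 2*e12 - 8/5*e23 - 3*e123
second term: -3 - 8/5*e1 - 2*e3 - 2*e12 - 8/5*e23 - e123
Answer: 4 + 16/5*e1 + 4*e3 - 2*e123


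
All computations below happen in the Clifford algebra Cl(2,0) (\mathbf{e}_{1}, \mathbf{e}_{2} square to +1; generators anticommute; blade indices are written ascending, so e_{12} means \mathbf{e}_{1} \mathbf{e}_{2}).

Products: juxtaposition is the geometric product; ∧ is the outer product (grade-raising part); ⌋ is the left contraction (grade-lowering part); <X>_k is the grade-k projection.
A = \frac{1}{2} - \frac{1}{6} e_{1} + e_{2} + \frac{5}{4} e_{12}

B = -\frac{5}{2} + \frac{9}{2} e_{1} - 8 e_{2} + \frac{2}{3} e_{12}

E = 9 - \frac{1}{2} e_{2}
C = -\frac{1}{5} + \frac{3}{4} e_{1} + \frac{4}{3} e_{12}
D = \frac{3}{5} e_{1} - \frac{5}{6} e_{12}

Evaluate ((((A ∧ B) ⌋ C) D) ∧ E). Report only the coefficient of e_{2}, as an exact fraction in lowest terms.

step 1: -\frac{5}{4} + \frac{8}{3} e_{1} - \frac{13}{2} e_{2} - \frac{143}{24} e_{12}
step 2: \frac{367}{36} + \frac{371}{48} e_{1} + \frac{32}{9} e_{2} - \frac{5}{3} e_{12}
step 3: \frac{2339}{720} + \frac{4903}{540} e_{1} - \frac{1567}{288} e_{2} - \frac{11479}{1080} e_{12}
step 4: \frac{2339}{80} + \frac{4903}{60} e_{1} - \frac{36427}{720} e_{2} - \frac{54107}{540} e_{12}
Answer: -\frac{36427}{720}


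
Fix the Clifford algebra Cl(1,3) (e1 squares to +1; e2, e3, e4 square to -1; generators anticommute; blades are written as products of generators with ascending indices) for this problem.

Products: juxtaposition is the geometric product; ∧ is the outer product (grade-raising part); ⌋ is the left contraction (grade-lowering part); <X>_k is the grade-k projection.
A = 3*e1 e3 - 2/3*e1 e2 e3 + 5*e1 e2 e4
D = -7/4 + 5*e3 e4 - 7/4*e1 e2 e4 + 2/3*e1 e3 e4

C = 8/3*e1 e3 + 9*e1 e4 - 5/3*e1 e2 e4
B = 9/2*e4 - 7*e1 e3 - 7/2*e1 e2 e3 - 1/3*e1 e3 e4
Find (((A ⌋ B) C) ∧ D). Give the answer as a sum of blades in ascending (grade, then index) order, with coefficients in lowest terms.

step 1: -70/3 + 21/2*e2 - e4
step 2: -9*e1 - 5/3*e1 e2 - 560/9*e1 e3 - 455/2*e1 e4 - 28*e1 e2 e3 - 1001/18*e1 e2 e4 - 8/3*e1 e3 e4
step 3: 63/4*e1 + 35/12*e1 e2 + 980/9*e1 e3 + 3185/8*e1 e4 + 49*e1 e2 e3 + 7007/72*e1 e2 e4 - 121/3*e1 e3 e4 - 25/3*e1 e2 e3 e4
Answer: 63/4*e1 + 35/12*e1 e2 + 980/9*e1 e3 + 3185/8*e1 e4 + 49*e1 e2 e3 + 7007/72*e1 e2 e4 - 121/3*e1 e3 e4 - 25/3*e1 e2 e3 e4


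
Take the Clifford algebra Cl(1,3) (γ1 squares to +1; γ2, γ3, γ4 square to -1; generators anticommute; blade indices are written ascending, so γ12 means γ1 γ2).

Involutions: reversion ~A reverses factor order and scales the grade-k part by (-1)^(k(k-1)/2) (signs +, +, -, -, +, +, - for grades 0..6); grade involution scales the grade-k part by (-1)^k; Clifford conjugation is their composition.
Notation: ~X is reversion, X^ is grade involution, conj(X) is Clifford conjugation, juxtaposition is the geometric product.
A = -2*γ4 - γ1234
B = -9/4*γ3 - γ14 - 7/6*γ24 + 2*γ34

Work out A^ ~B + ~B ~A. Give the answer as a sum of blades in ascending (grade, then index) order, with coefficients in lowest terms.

first term: 2*γ1 + 7/3*γ2 - 4*γ3 - 2*γ12 - 7/6*γ13 - γ23 + 9/2*γ34 + 9/4*γ124
second term: 2*γ1 + 7/3*γ2 - 4*γ3 - 2*γ12 - 7/6*γ13 - γ23 + 9/2*γ34 - 9/4*γ124
Answer: 4*γ1 + 14/3*γ2 - 8*γ3 - 4*γ12 - 7/3*γ13 - 2*γ23 + 9*γ34


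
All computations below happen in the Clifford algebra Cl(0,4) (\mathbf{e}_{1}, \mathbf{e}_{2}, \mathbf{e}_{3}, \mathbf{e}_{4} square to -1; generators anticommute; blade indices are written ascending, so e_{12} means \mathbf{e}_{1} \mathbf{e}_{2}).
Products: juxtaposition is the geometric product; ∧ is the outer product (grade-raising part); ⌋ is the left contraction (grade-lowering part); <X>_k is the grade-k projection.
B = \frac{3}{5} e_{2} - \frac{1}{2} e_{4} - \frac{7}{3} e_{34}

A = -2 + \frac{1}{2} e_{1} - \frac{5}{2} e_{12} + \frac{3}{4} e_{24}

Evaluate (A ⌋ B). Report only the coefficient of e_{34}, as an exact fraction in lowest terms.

step 1: -\frac{6}{5} e_{2} + e_{4} + \frac{14}{3} e_{34}
Answer: \frac{14}{3}


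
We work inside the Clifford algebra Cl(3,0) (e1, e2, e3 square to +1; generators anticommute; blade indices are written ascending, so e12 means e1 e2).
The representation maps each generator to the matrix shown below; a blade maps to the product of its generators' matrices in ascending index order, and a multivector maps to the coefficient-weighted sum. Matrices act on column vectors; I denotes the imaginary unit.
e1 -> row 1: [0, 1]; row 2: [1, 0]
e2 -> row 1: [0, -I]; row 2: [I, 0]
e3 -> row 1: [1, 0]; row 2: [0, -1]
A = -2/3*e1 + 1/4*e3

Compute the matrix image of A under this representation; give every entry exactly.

M = (-2/3)*rho(e1) + (1/4)*rho(e3), summed entrywise:
Answer: row 1: [1/4, -2/3]; row 2: [-2/3, -1/4]


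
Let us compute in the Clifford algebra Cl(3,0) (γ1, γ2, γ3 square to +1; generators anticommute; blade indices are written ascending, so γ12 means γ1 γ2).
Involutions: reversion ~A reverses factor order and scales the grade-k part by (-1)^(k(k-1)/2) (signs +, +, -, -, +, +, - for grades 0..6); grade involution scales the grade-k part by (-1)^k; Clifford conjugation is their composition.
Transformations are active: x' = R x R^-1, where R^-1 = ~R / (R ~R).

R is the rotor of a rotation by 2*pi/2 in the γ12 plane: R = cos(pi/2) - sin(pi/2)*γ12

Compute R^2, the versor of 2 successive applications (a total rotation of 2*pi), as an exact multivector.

Because a rotor carries half the rotation angle, composing 2 copies of this γ12-plane rotor multiplies the phase: 2*(pi/2) = pi, hence R^2 = cos(pi) - sin(pi)*γ12.
cos(pi) = -1 and sin(pi) = 0, so R^2 = -1. The total rotation 2*pi is 1 full turn, so every vector returns to itself, yet the rotor is -1, on the OTHER sheet of the double cover (an odd number of 2*pi turns).
Answer: -1


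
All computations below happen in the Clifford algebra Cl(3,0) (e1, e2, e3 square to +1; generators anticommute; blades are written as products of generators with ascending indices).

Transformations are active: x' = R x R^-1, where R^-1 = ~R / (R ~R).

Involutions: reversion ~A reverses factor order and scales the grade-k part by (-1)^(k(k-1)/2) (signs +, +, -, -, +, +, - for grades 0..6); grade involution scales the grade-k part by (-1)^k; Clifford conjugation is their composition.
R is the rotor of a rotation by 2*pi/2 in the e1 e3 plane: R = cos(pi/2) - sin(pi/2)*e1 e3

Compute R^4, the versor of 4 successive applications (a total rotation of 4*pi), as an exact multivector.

Half-angle bookkeeping: 4 applications in e1 e3 add up to rotor phase 4*pi/2 = 2*pi, so R^4 = cos(2*pi) - sin(2*pi)*e1 e3.
cos(2*pi) = 1 and sin(2*pi) = 0, so R^4 = 1. The total rotation 4*pi is 2 full turns, so every vector returns to itself, yet the rotor is +1, back on the identity sheet (an even number of 2*pi turns).
Answer: 1


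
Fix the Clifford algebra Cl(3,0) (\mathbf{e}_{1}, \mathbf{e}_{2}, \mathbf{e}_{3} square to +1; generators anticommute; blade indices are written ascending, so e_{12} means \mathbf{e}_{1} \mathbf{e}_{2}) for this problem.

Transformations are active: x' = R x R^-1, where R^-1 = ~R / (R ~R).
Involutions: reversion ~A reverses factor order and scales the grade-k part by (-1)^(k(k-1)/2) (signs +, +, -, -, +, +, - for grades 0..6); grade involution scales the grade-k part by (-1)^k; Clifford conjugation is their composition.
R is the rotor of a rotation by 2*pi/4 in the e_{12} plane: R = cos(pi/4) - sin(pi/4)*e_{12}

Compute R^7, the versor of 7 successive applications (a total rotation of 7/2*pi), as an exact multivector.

Because a rotor carries half the rotation angle, composing 7 copies of this e_{12}-plane rotor multiplies the phase: 7*(pi/4) = \frac{7 \pi}{4}, hence R^7 = cos(\frac{7 \pi}{4}) - sin(\frac{7 \pi}{4})*e_{12}.
cos(\frac{7 \pi}{4}) = \frac{\sqrt{2}}{2} and sin(\frac{7 \pi}{4}) = - \frac{\sqrt{2}}{2}, so R^7 = \frac{\sqrt{2}}{2} + \frac{\sqrt{2}}{2} e_{12}. The net rotation is 3/2*pi (after discarding 1 full turn, each of which contributes a factor -1 to the rotor); the rotor keeps the half-angle phase exactly.
Answer: \frac{\sqrt{2}}{2} + \frac{\sqrt{2}}{2} e_{12}
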